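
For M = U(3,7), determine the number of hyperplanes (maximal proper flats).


Hyperplanes of U(3,7) are flats of rank 2.
In a uniform matroid, these are exactly the (2)-element subsets.
Count = C(7,2) = (7 * 6) / (1 * 2) = 21.

21


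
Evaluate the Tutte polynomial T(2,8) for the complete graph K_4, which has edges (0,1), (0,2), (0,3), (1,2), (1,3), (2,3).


T(K_4; x,y) = x^3 + 3x^2 + 4xy + 2x + y^3 + 3y^2 + 2y.
Substituting x=2, y=8:
= 8 + 12 + 64 + 4 + 512 + 192 + 16
= 808.

808


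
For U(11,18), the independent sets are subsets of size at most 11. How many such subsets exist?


Independent sets of U(11,18) are all subsets of size <= 11.
Count = (18 choose 0) + (18 choose 1) + (18 choose 2) + (18 choose 3) + (18 choose 4) + (18 choose 5) + (18 choose 6) + (18 choose 7) + (18 choose 8) + (18 choose 9) + (18 choose 10) + (18 choose 11)
     = 1 + 18 + 153 + 816 + 3060 + 8568 + 18564 + 31824 + 43758 + 48620 + 43758 + 31824
     = 230964.

230964


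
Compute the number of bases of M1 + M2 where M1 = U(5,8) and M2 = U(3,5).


Bases of a direct sum M1 + M2: |B| = |B(M1)| * |B(M2)|.
|B(U(5,8))| = C(8,5) = 56.
|B(U(3,5))| = C(5,3) = 10.
Total bases = 56 * 10 = 560.

560


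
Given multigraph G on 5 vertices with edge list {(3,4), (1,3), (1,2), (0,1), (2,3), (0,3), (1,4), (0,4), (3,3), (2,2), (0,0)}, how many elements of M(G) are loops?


In a graphic matroid, a loop is a self-loop edge (u,u) with rank 0.
Examining all 11 edges for self-loops...
Self-loops found: (3,3), (2,2), (0,0)
Number of loops = 3.

3


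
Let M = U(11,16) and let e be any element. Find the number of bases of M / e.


Contracting e from U(11,16) gives U(10,15).
Bases of U(10,15) = C(15,10) = 3003.

3003


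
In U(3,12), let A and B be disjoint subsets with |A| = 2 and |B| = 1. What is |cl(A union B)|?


|A union B| = 2 + 1 = 3 (disjoint).
In U(3,12), cl(S) = S if |S| < 3, else cl(S) = E.
Since 3 >= 3, cl(A union B) = E.
|cl(A union B)| = 12.

12


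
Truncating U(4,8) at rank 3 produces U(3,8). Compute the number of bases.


Truncating U(4,8) to rank 3 gives U(3,8).
Bases of U(3,8) are all 3-element subsets of 8 elements.
Number of bases = C(8,3) = (8 * 7 * 6) / (1 * 2 * 3) = 56.

56


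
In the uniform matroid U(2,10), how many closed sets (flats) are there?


Flats of U(2,10): every subset of size < 2 is a flat, plus E itself.
Count = (10 choose 0) + (10 choose 1) + 1
     = 1 + 10 + 1
     = 12.

12


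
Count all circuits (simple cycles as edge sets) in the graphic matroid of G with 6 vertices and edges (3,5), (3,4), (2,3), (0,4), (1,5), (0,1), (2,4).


A circuit in a graphic matroid = edge set of a simple cycle.
G has 6 vertices and 7 edges.
Enumerating all minimal edge subsets forming cycles...
Total circuits found: 3.

3


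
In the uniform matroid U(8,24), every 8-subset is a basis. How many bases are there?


Bases of U(8,24) are all 8-element subsets of the 24-element ground set.
Number of bases = C(24,8).
(24 choose 8) = 735471.

735471


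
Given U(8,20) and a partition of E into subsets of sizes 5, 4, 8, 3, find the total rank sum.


r(Ai) = min(|Ai|, 8) for each part.
Sum = min(5,8) + min(4,8) + min(8,8) + min(3,8)
    = 5 + 4 + 8 + 3
    = 20.

20


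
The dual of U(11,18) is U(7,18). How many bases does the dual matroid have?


The dual of U(r,n) is U(n-r, n) = U(7,18).
Bases of U(7,18) are all (7)-element subsets.
|B(M*)| = (18 choose 7) = 31824.

31824


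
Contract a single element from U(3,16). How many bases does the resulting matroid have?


Contracting e from U(3,16) gives U(2,15).
Bases of U(2,15) = C(15,2) = 15! / (2! * 13!) = 105.

105


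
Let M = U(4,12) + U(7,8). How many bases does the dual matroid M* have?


(M1+M2)* = M1* + M2*.
M1* = U(8,12), bases: C(12,8) = 495.
M2* = U(1,8), bases: C(8,1) = 8.
|B(M*)| = 495 * 8 = 3960.

3960


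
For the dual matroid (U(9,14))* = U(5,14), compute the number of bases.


The dual of U(r,n) is U(n-r, n) = U(5,14).
Bases of U(5,14) are all (5)-element subsets.
|B(M*)| = C(14,5) = 2002.

2002


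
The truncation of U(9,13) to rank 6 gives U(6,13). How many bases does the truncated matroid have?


Truncating U(9,13) to rank 6 gives U(6,13).
Bases of U(6,13) are all 6-element subsets of 13 elements.
Number of bases = C(13,6) = 1716.

1716


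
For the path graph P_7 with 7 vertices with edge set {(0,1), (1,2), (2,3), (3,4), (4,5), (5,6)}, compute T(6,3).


A path on 7 vertices is a tree with 6 edges.
T(x,y) = x^(6) for any tree.
T(6,3) = 6^6 = 46656.

46656


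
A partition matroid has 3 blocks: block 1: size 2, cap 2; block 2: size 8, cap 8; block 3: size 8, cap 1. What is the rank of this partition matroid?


Rank of a partition matroid = sum of min(|Si|, ci) for each block.
= min(2,2) + min(8,8) + min(8,1)
= 2 + 8 + 1
= 11.

11


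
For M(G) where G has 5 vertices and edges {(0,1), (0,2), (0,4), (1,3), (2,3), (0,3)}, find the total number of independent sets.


An independent set in a graphic matroid is an acyclic edge subset.
G has 5 vertices and 6 edges.
Enumerate all 2^6 = 64 subsets, checking for acyclicity.
Total independent sets = 48.

48


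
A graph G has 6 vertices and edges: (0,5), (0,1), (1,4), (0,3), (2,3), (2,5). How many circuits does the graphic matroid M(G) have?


A circuit in a graphic matroid = edge set of a simple cycle.
G has 6 vertices and 6 edges.
Enumerating all minimal edge subsets forming cycles...
Total circuits found: 1.

1


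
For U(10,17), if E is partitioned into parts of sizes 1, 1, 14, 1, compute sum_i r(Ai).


r(Ai) = min(|Ai|, 10) for each part.
Sum = min(1,10) + min(1,10) + min(14,10) + min(1,10)
    = 1 + 1 + 10 + 1
    = 13.

13


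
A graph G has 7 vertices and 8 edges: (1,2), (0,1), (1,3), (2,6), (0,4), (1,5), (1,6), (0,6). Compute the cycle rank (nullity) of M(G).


Cycle rank (nullity) = |E| - r(M) = |E| - (|V| - c).
|E| = 8, |V| = 7, c = 1.
Nullity = 8 - (7 - 1) = 8 - 6 = 2.

2


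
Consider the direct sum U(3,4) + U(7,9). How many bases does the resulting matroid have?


Bases of a direct sum M1 + M2: |B| = |B(M1)| * |B(M2)|.
|B(U(3,4))| = C(4,3) = 4.
|B(U(7,9))| = C(9,7) = 36.
Total bases = 4 * 36 = 144.

144


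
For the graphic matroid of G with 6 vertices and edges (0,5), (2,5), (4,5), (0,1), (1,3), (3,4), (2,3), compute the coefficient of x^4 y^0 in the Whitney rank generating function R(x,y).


R(x,y) = sum over A in 2^E of x^(r(E)-r(A)) * y^(|A|-r(A)).
G has 6 vertices, 7 edges. r(E) = 5.
Enumerate all 2^7 = 128 subsets.
Count subsets with r(E)-r(A)=4 and |A|-r(A)=0: 7.

7


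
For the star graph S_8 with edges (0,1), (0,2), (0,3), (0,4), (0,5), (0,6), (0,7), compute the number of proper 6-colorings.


P(tree, k) = k * (k-1)^(7) for any tree on 8 vertices.
P(6) = 6 * 5^7 = 6 * 78125 = 468750.

468750


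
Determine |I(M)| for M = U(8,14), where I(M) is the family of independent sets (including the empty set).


Independent sets of U(8,14) are all subsets of size <= 8.
Count = C(14,0) + C(14,1) + C(14,2) + C(14,3) + C(14,4) + C(14,5) + C(14,6) + C(14,7) + C(14,8)
     = 1 + 14 + 91 + 364 + 1001 + 2002 + 3003 + 3432 + 3003
     = 12911.

12911


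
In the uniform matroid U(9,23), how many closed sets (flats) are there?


Flats of U(9,23): every subset of size < 9 is a flat, plus E itself.
Count = C(23,0) + C(23,1) + C(23,2) + C(23,3) + C(23,4) + C(23,5) + C(23,6) + C(23,7) + C(23,8) + 1
     = 1 + 23 + 253 + 1771 + 8855 + 33649 + 100947 + 245157 + 490314 + 1
     = 880971.

880971


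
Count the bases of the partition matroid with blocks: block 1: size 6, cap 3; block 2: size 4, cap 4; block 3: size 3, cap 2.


A basis picks exactly ci elements from block i.
Number of bases = product of C(|Si|, ci).
= C(6,3) * C(4,4) * C(3,2)
= 20 * 1 * 3
= 60.

60


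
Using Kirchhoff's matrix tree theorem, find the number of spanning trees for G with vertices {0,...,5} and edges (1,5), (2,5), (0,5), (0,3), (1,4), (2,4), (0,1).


By Kirchhoff's matrix tree theorem, the number of spanning trees equals
the determinant of any cofactor of the Laplacian matrix L.
G has 6 vertices and 7 edges.
Computing the (5 x 5) cofactor determinant gives 11.

11


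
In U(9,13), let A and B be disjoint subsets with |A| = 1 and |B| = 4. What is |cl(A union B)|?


|A union B| = 1 + 4 = 5 (disjoint).
In U(9,13), cl(S) = S if |S| < 9, else cl(S) = E.
Since 5 < 9, cl(A union B) = A union B.
|cl(A union B)| = 5.

5


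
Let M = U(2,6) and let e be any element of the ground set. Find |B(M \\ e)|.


Deleting e from U(2,6) gives U(2,5) since n > r.
Bases of U(2,5) = C(5,2) = 5! / (2! * 3!) = 10.

10


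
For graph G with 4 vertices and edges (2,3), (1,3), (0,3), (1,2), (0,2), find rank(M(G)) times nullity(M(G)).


r(M) = |V| - c = 4 - 1 = 3.
nullity = |E| - r(M) = 5 - 3 = 2.
Product = 3 * 2 = 6.

6


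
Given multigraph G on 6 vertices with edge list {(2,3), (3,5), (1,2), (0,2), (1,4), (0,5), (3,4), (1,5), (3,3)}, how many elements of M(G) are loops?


In a graphic matroid, a loop is a self-loop edge (u,u) with rank 0.
Examining all 9 edges for self-loops...
Self-loops found: (3,3)
Number of loops = 1.

1


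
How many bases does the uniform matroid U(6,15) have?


Bases of U(6,15) are all 6-element subsets of the 15-element ground set.
Number of bases = C(15,6).
C(15,6) = 5005.

5005


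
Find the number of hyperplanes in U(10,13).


Hyperplanes of U(10,13) are flats of rank 9.
In a uniform matroid, these are exactly the (9)-element subsets.
Count = C(13,9) = 13! / (9! * 4!) = 715.

715


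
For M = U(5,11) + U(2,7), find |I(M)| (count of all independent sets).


For a direct sum, |I(M1+M2)| = |I(M1)| * |I(M2)|.
|I(U(5,11))| = sum C(11,k) for k=0..5 = 1024.
|I(U(2,7))| = sum C(7,k) for k=0..2 = 29.
Total = 1024 * 29 = 29696.

29696


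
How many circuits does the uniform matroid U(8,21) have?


In U(8,21), circuits are the (9)-element subsets.
Any set of 9 elements is dependent, and removing any one element gives
an independent set of size 8, so it is a minimal dependent set.
Number of circuits = C(21,9) = 21! / (9! * 12!) = 293930.

293930


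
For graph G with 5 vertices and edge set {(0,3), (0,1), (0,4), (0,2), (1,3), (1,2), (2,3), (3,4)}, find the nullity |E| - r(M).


Cycle rank (nullity) = |E| - r(M) = |E| - (|V| - c).
|E| = 8, |V| = 5, c = 1.
Nullity = 8 - (5 - 1) = 8 - 4 = 4.

4


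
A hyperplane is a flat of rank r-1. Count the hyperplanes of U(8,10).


Hyperplanes of U(8,10) are flats of rank 7.
In a uniform matroid, these are exactly the (7)-element subsets.
Count = (10 choose 7) = 120.

120


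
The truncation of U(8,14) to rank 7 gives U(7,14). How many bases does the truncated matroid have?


Truncating U(8,14) to rank 7 gives U(7,14).
Bases of U(7,14) are all 7-element subsets of 14 elements.
Number of bases = C(14,7) = 3432.

3432


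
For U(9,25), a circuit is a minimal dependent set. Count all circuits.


In U(9,25), circuits are the (10)-element subsets.
Any set of 10 elements is dependent, and removing any one element gives
an independent set of size 9, so it is a minimal dependent set.
Number of circuits = (25 choose 10) = 3268760.

3268760


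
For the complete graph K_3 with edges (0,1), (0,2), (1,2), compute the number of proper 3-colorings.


P(K_3, k) = k(k-1)(k-2)...(k-2).
P(3) = (3) * (2) * (1) = 6.

6


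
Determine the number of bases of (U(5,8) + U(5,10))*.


(M1+M2)* = M1* + M2*.
M1* = U(3,8), bases: C(8,3) = 56.
M2* = U(5,10), bases: C(10,5) = 252.
|B(M*)| = 56 * 252 = 14112.

14112


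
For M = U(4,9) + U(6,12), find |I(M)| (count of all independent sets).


For a direct sum, |I(M1+M2)| = |I(M1)| * |I(M2)|.
|I(U(4,9))| = sum C(9,k) for k=0..4 = 256.
|I(U(6,12))| = sum C(12,k) for k=0..6 = 2510.
Total = 256 * 2510 = 642560.

642560


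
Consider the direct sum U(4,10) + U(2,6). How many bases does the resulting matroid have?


Bases of a direct sum M1 + M2: |B| = |B(M1)| * |B(M2)|.
|B(U(4,10))| = C(10,4) = 210.
|B(U(2,6))| = C(6,2) = 15.
Total bases = 210 * 15 = 3150.

3150


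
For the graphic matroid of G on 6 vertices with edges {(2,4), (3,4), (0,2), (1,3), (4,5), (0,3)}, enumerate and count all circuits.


A circuit in a graphic matroid = edge set of a simple cycle.
G has 6 vertices and 6 edges.
Enumerating all minimal edge subsets forming cycles...
Total circuits found: 1.

1


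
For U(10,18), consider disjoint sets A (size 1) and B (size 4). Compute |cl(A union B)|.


|A union B| = 1 + 4 = 5 (disjoint).
In U(10,18), cl(S) = S if |S| < 10, else cl(S) = E.
Since 5 < 10, cl(A union B) = A union B.
|cl(A union B)| = 5.

5


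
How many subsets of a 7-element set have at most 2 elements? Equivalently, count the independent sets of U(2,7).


Independent sets of U(2,7) are all subsets of size <= 2.
Count = (7 choose 0) + (7 choose 1) + (7 choose 2)
     = 1 + 7 + 21
     = 29.

29


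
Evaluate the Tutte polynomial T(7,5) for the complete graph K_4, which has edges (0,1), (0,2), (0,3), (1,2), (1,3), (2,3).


T(K_4; x,y) = x^3 + 3x^2 + 4xy + 2x + y^3 + 3y^2 + 2y.
Substituting x=7, y=5:
= 343 + 147 + 140 + 14 + 125 + 75 + 10
= 854.

854


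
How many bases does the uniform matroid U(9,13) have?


Bases of U(9,13) are all 9-element subsets of the 13-element ground set.
Number of bases = C(13,9).
C(13,9) = 13! / (9! * 4!) = 715.

715


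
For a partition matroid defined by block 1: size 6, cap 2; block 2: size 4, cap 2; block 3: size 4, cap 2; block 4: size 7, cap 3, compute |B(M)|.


A basis picks exactly ci elements from block i.
Number of bases = product of C(|Si|, ci).
= C(6,2) * C(4,2) * C(4,2) * C(7,3)
= 15 * 6 * 6 * 35
= 18900.

18900


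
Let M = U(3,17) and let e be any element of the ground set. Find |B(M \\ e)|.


Deleting e from U(3,17) gives U(3,16) since n > r.
Bases of U(3,16) = C(16,3) = (16 * 15 * 14) / (1 * 2 * 3) = 560.

560


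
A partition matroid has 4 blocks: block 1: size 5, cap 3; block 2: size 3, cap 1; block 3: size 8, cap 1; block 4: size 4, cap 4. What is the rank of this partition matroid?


Rank of a partition matroid = sum of min(|Si|, ci) for each block.
= min(5,3) + min(3,1) + min(8,1) + min(4,4)
= 3 + 1 + 1 + 4
= 9.

9


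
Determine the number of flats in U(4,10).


Flats of U(4,10): every subset of size < 4 is a flat, plus E itself.
Count = C(10,0) + C(10,1) + C(10,2) + C(10,3) + 1
     = 1 + 10 + 45 + 120 + 1
     = 177.

177


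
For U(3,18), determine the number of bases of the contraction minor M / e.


Contracting e from U(3,18) gives U(2,17).
Bases of U(2,17) = (17 choose 2) = 136.

136


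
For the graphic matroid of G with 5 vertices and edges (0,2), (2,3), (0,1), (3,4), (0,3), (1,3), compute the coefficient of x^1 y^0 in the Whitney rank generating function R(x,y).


R(x,y) = sum over A in 2^E of x^(r(E)-r(A)) * y^(|A|-r(A)).
G has 5 vertices, 6 edges. r(E) = 4.
Enumerate all 2^6 = 64 subsets.
Count subsets with r(E)-r(A)=1 and |A|-r(A)=0: 18.

18


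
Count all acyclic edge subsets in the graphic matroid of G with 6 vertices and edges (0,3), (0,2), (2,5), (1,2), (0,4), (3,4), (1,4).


An independent set in a graphic matroid is an acyclic edge subset.
G has 6 vertices and 7 edges.
Enumerate all 2^7 = 128 subsets, checking for acyclicity.
Total independent sets = 104.

104


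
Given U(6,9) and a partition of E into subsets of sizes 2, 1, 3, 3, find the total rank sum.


r(Ai) = min(|Ai|, 6) for each part.
Sum = min(2,6) + min(1,6) + min(3,6) + min(3,6)
    = 2 + 1 + 3 + 3
    = 9.

9


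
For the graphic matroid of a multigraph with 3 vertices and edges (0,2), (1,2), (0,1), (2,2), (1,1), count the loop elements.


In a graphic matroid, a loop is a self-loop edge (u,u) with rank 0.
Examining all 5 edges for self-loops...
Self-loops found: (2,2), (1,1)
Number of loops = 2.

2


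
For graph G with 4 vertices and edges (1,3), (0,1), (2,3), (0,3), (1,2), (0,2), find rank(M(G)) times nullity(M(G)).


r(M) = |V| - c = 4 - 1 = 3.
nullity = |E| - r(M) = 6 - 3 = 3.
Product = 3 * 3 = 9.

9


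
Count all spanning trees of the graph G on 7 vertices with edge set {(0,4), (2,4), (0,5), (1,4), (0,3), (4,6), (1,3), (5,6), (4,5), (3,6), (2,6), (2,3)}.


By Kirchhoff's matrix tree theorem, the number of spanning trees equals
the determinant of any cofactor of the Laplacian matrix L.
G has 7 vertices and 12 edges.
Computing the (6 x 6) cofactor determinant gives 339.

339


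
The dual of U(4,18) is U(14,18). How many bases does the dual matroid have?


The dual of U(r,n) is U(n-r, n) = U(14,18).
Bases of U(14,18) are all (14)-element subsets.
|B(M*)| = C(18,14) = 18! / (14! * 4!) = 3060.

3060


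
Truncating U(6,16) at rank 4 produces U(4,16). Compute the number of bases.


Truncating U(6,16) to rank 4 gives U(4,16).
Bases of U(4,16) are all 4-element subsets of 16 elements.
Number of bases = C(16,4) = (16 * 15 * 14 * 13) / (1 * 2 * 3 * 4) = 1820.

1820


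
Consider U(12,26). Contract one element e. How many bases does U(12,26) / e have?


Contracting e from U(12,26) gives U(11,25).
Bases of U(11,25) = C(25,11) = 4457400.

4457400


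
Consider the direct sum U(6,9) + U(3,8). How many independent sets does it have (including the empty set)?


For a direct sum, |I(M1+M2)| = |I(M1)| * |I(M2)|.
|I(U(6,9))| = sum C(9,k) for k=0..6 = 466.
|I(U(3,8))| = sum C(8,k) for k=0..3 = 93.
Total = 466 * 93 = 43338.

43338


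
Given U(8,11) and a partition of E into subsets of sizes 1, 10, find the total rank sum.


r(Ai) = min(|Ai|, 8) for each part.
Sum = min(1,8) + min(10,8)
    = 1 + 8
    = 9.

9


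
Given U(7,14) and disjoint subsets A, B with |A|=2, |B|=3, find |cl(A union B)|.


|A union B| = 2 + 3 = 5 (disjoint).
In U(7,14), cl(S) = S if |S| < 7, else cl(S) = E.
Since 5 < 7, cl(A union B) = A union B.
|cl(A union B)| = 5.

5


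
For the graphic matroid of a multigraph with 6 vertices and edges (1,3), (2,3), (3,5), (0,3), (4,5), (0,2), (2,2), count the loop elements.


In a graphic matroid, a loop is a self-loop edge (u,u) with rank 0.
Examining all 7 edges for self-loops...
Self-loops found: (2,2)
Number of loops = 1.

1


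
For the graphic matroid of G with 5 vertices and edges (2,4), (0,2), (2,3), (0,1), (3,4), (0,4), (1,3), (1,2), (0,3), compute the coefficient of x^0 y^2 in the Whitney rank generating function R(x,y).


R(x,y) = sum over A in 2^E of x^(r(E)-r(A)) * y^(|A|-r(A)).
G has 5 vertices, 9 edges. r(E) = 4.
Enumerate all 2^9 = 512 subsets.
Count subsets with r(E)-r(A)=0 and |A|-r(A)=2: 82.

82


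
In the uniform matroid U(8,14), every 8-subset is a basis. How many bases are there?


Bases of U(8,14) are all 8-element subsets of the 14-element ground set.
Number of bases = C(14,8).
C(14,8) = 3003.

3003


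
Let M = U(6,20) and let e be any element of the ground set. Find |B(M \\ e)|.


Deleting e from U(6,20) gives U(6,19) since n > r.
Bases of U(6,19) = (19 choose 6) = 27132.

27132


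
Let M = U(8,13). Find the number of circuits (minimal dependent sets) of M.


In U(8,13), circuits are the (9)-element subsets.
Any set of 9 elements is dependent, and removing any one element gives
an independent set of size 8, so it is a minimal dependent set.
Number of circuits = C(13,9) = 13! / (9! * 4!) = 715.

715


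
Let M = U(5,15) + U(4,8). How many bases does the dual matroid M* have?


(M1+M2)* = M1* + M2*.
M1* = U(10,15), bases: C(15,10) = 3003.
M2* = U(4,8), bases: C(8,4) = 70.
|B(M*)| = 3003 * 70 = 210210.

210210


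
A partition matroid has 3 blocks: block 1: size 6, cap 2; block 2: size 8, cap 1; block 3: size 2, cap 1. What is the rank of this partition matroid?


Rank of a partition matroid = sum of min(|Si|, ci) for each block.
= min(6,2) + min(8,1) + min(2,1)
= 2 + 1 + 1
= 4.

4


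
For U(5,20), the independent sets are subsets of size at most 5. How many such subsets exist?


Independent sets of U(5,20) are all subsets of size <= 5.
Count = (20 choose 0) + (20 choose 1) + (20 choose 2) + (20 choose 3) + (20 choose 4) + (20 choose 5)
     = 1 + 20 + 190 + 1140 + 4845 + 15504
     = 21700.

21700


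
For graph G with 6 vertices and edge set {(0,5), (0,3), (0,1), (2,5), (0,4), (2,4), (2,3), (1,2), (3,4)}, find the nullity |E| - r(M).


Cycle rank (nullity) = |E| - r(M) = |E| - (|V| - c).
|E| = 9, |V| = 6, c = 1.
Nullity = 9 - (6 - 1) = 9 - 5 = 4.

4


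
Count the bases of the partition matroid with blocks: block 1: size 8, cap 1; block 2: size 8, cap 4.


A basis picks exactly ci elements from block i.
Number of bases = product of C(|Si|, ci).
= C(8,1) * C(8,4)
= 8 * 70
= 560.

560


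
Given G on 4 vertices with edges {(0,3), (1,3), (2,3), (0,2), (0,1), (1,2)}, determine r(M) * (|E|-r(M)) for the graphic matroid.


r(M) = |V| - c = 4 - 1 = 3.
nullity = |E| - r(M) = 6 - 3 = 3.
Product = 3 * 3 = 9.

9


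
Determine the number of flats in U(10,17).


Flats of U(10,17): every subset of size < 10 is a flat, plus E itself.
Count = (17 choose 0) + (17 choose 1) + (17 choose 2) + (17 choose 3) + (17 choose 4) + (17 choose 5) + (17 choose 6) + (17 choose 7) + (17 choose 8) + (17 choose 9) + 1
     = 1 + 17 + 136 + 680 + 2380 + 6188 + 12376 + 19448 + 24310 + 24310 + 1
     = 89847.

89847


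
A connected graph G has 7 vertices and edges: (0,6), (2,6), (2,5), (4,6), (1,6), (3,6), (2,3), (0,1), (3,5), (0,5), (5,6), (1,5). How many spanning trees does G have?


By Kirchhoff's matrix tree theorem, the number of spanning trees equals
the determinant of any cofactor of the Laplacian matrix L.
G has 7 vertices and 12 edges.
Computing the (6 x 6) cofactor determinant gives 192.

192


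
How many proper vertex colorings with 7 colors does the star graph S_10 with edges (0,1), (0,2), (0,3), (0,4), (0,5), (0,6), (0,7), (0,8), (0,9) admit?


P(tree, k) = k * (k-1)^(9) for any tree on 10 vertices.
P(7) = 7 * 6^9 = 7 * 10077696 = 70543872.

70543872


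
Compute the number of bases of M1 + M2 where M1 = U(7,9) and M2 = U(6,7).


Bases of a direct sum M1 + M2: |B| = |B(M1)| * |B(M2)|.
|B(U(7,9))| = C(9,7) = 36.
|B(U(6,7))| = C(7,6) = 7.
Total bases = 36 * 7 = 252.

252


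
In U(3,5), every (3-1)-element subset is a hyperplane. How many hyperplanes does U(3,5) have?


Hyperplanes of U(3,5) are flats of rank 2.
In a uniform matroid, these are exactly the (2)-element subsets.
Count = C(5,2) = (5 * 4) / (1 * 2) = 10.

10


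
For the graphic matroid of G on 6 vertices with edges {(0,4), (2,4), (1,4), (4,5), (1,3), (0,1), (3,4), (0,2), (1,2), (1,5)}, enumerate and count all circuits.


A circuit in a graphic matroid = edge set of a simple cycle.
G has 6 vertices and 10 edges.
Enumerating all minimal edge subsets forming cycles...
Total circuits found: 18.

18


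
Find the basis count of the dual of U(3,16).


The dual of U(r,n) is U(n-r, n) = U(13,16).
Bases of U(13,16) are all (13)-element subsets.
|B(M*)| = C(16,13) = 560.

560


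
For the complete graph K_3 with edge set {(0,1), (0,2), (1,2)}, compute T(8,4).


T(K_3; x,y) = x^2 + x + y.
T(8,4) = 64 + 8 + 4 = 76.

76


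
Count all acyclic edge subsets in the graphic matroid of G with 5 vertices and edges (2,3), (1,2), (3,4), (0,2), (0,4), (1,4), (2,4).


An independent set in a graphic matroid is an acyclic edge subset.
G has 5 vertices and 7 edges.
Enumerate all 2^7 = 128 subsets, checking for acyclicity.
Total independent sets = 81.

81


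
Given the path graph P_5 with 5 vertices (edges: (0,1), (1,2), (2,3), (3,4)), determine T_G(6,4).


A path on 5 vertices is a tree with 4 edges.
T(x,y) = x^(4) for any tree.
T(6,4) = 6^4 = 1296.

1296


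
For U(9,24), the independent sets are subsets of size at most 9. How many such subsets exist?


Independent sets of U(9,24) are all subsets of size <= 9.
Count = C(24,0) + C(24,1) + C(24,2) + C(24,3) + C(24,4) + C(24,5) + C(24,6) + C(24,7) + C(24,8) + C(24,9)
     = 1 + 24 + 276 + 2024 + 10626 + 42504 + 134596 + 346104 + 735471 + 1307504
     = 2579130.

2579130


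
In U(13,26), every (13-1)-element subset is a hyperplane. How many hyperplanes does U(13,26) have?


Hyperplanes of U(13,26) are flats of rank 12.
In a uniform matroid, these are exactly the (12)-element subsets.
Count = C(26,12) = 9657700.

9657700


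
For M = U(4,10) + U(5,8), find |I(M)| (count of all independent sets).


For a direct sum, |I(M1+M2)| = |I(M1)| * |I(M2)|.
|I(U(4,10))| = sum C(10,k) for k=0..4 = 386.
|I(U(5,8))| = sum C(8,k) for k=0..5 = 219.
Total = 386 * 219 = 84534.

84534


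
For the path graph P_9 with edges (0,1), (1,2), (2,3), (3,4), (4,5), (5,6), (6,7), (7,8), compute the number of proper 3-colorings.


P(P_9, k) = k * (k-1)^(8).
P(3) = 3 * 2^8 = 3 * 256 = 768.

768


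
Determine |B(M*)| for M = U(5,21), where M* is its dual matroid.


The dual of U(r,n) is U(n-r, n) = U(16,21).
Bases of U(16,21) are all (16)-element subsets.
|B(M*)| = C(21,16) = 21! / (16! * 5!) = 20349.

20349


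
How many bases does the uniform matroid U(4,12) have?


Bases of U(4,12) are all 4-element subsets of the 12-element ground set.
Number of bases = C(12,4).
C(12,4) = (12 * 11 * 10 * 9) / (1 * 2 * 3 * 4) = 495.

495


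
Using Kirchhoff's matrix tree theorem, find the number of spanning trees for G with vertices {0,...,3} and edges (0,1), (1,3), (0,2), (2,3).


By Kirchhoff's matrix tree theorem, the number of spanning trees equals
the determinant of any cofactor of the Laplacian matrix L.
G has 4 vertices and 4 edges.
Computing the (3 x 3) cofactor determinant gives 4.

4


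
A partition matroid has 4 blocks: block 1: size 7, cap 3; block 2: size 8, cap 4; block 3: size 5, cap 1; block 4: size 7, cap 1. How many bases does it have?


A basis picks exactly ci elements from block i.
Number of bases = product of C(|Si|, ci).
= C(7,3) * C(8,4) * C(5,1) * C(7,1)
= 35 * 70 * 5 * 7
= 85750.

85750


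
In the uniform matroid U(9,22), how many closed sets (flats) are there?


Flats of U(9,22): every subset of size < 9 is a flat, plus E itself.
Count = C(22,0) + C(22,1) + C(22,2) + C(22,3) + C(22,4) + C(22,5) + C(22,6) + C(22,7) + C(22,8) + 1
     = 1 + 22 + 231 + 1540 + 7315 + 26334 + 74613 + 170544 + 319770 + 1
     = 600371.

600371


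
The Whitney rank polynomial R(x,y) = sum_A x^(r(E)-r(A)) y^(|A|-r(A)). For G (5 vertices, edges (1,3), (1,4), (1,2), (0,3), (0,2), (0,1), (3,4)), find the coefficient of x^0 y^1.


R(x,y) = sum over A in 2^E of x^(r(E)-r(A)) * y^(|A|-r(A)).
G has 5 vertices, 7 edges. r(E) = 4.
Enumerate all 2^7 = 128 subsets.
Count subsets with r(E)-r(A)=0 and |A|-r(A)=1: 19.

19


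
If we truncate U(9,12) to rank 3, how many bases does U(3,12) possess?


Truncating U(9,12) to rank 3 gives U(3,12).
Bases of U(3,12) are all 3-element subsets of 12 elements.
Number of bases = C(12,3) = (12 * 11 * 10) / (1 * 2 * 3) = 220.

220


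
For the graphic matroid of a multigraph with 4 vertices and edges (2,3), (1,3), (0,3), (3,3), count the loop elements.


In a graphic matroid, a loop is a self-loop edge (u,u) with rank 0.
Examining all 4 edges for self-loops...
Self-loops found: (3,3)
Number of loops = 1.

1


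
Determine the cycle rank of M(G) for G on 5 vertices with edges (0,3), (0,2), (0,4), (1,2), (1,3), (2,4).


Cycle rank (nullity) = |E| - r(M) = |E| - (|V| - c).
|E| = 6, |V| = 5, c = 1.
Nullity = 6 - (5 - 1) = 6 - 4 = 2.

2


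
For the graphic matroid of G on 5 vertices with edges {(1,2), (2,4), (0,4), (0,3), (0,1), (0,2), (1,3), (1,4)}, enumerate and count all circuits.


A circuit in a graphic matroid = edge set of a simple cycle.
G has 5 vertices and 8 edges.
Enumerating all minimal edge subsets forming cycles...
Total circuits found: 12.

12


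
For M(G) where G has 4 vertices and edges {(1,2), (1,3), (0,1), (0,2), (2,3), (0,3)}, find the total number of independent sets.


An independent set in a graphic matroid is an acyclic edge subset.
G has 4 vertices and 6 edges.
Enumerate all 2^6 = 64 subsets, checking for acyclicity.
Total independent sets = 38.

38


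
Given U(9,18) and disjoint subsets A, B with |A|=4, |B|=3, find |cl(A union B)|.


|A union B| = 4 + 3 = 7 (disjoint).
In U(9,18), cl(S) = S if |S| < 9, else cl(S) = E.
Since 7 < 9, cl(A union B) = A union B.
|cl(A union B)| = 7.

7


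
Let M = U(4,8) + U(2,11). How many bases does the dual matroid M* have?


(M1+M2)* = M1* + M2*.
M1* = U(4,8), bases: C(8,4) = 70.
M2* = U(9,11), bases: C(11,9) = 55.
|B(M*)| = 70 * 55 = 3850.

3850


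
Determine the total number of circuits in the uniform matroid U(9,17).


In U(9,17), circuits are the (10)-element subsets.
Any set of 10 elements is dependent, and removing any one element gives
an independent set of size 9, so it is a minimal dependent set.
Number of circuits = C(17,10) = 17! / (10! * 7!) = 19448.

19448


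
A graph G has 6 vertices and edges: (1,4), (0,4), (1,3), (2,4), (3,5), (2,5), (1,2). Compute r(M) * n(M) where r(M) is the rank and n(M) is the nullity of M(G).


r(M) = |V| - c = 6 - 1 = 5.
nullity = |E| - r(M) = 7 - 5 = 2.
Product = 5 * 2 = 10.

10


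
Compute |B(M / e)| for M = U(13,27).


Contracting e from U(13,27) gives U(12,26).
Bases of U(12,26) = C(26,12) = 26! / (12! * 14!) = 9657700.

9657700


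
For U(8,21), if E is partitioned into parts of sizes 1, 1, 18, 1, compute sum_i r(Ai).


r(Ai) = min(|Ai|, 8) for each part.
Sum = min(1,8) + min(1,8) + min(18,8) + min(1,8)
    = 1 + 1 + 8 + 1
    = 11.

11


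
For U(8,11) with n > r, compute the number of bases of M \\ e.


Deleting e from U(8,11) gives U(8,10) since n > r.
Bases of U(8,10) = C(10,8) = 10! / (8! * 2!) = 45.

45


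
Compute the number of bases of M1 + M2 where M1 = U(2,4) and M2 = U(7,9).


Bases of a direct sum M1 + M2: |B| = |B(M1)| * |B(M2)|.
|B(U(2,4))| = C(4,2) = 6.
|B(U(7,9))| = C(9,7) = 36.
Total bases = 6 * 36 = 216.

216


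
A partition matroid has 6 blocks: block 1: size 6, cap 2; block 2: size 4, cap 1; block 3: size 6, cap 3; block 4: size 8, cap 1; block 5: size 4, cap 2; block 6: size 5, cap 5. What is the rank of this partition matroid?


Rank of a partition matroid = sum of min(|Si|, ci) for each block.
= min(6,2) + min(4,1) + min(6,3) + min(8,1) + min(4,2) + min(5,5)
= 2 + 1 + 3 + 1 + 2 + 5
= 14.

14


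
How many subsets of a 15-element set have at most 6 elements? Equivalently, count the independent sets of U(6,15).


Independent sets of U(6,15) are all subsets of size <= 6.
Count = C(15,0) + C(15,1) + C(15,2) + C(15,3) + C(15,4) + C(15,5) + C(15,6)
     = 1 + 15 + 105 + 455 + 1365 + 3003 + 5005
     = 9949.

9949


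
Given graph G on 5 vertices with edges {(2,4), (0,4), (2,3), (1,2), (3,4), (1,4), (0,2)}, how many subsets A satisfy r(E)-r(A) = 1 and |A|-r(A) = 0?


R(x,y) = sum over A in 2^E of x^(r(E)-r(A)) * y^(|A|-r(A)).
G has 5 vertices, 7 edges. r(E) = 4.
Enumerate all 2^7 = 128 subsets.
Count subsets with r(E)-r(A)=1 and |A|-r(A)=0: 32.

32


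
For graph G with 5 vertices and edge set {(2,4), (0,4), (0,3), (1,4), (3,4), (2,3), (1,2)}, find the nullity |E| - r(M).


Cycle rank (nullity) = |E| - r(M) = |E| - (|V| - c).
|E| = 7, |V| = 5, c = 1.
Nullity = 7 - (5 - 1) = 7 - 4 = 3.

3


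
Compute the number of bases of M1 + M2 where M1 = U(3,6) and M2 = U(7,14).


Bases of a direct sum M1 + M2: |B| = |B(M1)| * |B(M2)|.
|B(U(3,6))| = C(6,3) = 20.
|B(U(7,14))| = C(14,7) = 3432.
Total bases = 20 * 3432 = 68640.

68640


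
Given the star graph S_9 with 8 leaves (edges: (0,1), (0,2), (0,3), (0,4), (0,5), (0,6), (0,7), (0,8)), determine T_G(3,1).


A star on 9 vertices is a tree with 8 edges.
T(x,y) = x^(8) for any tree.
T(3,1) = 3^8 = 6561.

6561


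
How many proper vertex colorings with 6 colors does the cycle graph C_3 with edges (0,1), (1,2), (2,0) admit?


P(C_3, k) = (k-1)^3 + (-1)^3*(k-1).
P(6) = (5)^3 - 5
= 125 - 5 = 120.

120


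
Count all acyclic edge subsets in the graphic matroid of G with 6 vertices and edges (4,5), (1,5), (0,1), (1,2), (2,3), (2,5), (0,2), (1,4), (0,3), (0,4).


An independent set in a graphic matroid is an acyclic edge subset.
G has 6 vertices and 10 edges.
Enumerate all 2^10 = 1024 subsets, checking for acyclicity.
Total independent sets = 454.

454


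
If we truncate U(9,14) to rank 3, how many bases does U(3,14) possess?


Truncating U(9,14) to rank 3 gives U(3,14).
Bases of U(3,14) are all 3-element subsets of 14 elements.
Number of bases = C(14,3) = (14 * 13 * 12) / (1 * 2 * 3) = 364.

364


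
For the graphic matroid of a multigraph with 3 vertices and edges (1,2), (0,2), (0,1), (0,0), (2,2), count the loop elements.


In a graphic matroid, a loop is a self-loop edge (u,u) with rank 0.
Examining all 5 edges for self-loops...
Self-loops found: (0,0), (2,2)
Number of loops = 2.

2


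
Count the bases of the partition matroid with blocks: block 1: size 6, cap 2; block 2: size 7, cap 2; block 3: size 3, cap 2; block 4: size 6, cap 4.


A basis picks exactly ci elements from block i.
Number of bases = product of C(|Si|, ci).
= C(6,2) * C(7,2) * C(3,2) * C(6,4)
= 15 * 21 * 3 * 15
= 14175.

14175


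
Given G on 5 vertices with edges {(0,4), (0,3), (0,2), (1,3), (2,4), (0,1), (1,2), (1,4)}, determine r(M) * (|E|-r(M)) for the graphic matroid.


r(M) = |V| - c = 5 - 1 = 4.
nullity = |E| - r(M) = 8 - 4 = 4.
Product = 4 * 4 = 16.

16


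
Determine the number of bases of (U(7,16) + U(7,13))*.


(M1+M2)* = M1* + M2*.
M1* = U(9,16), bases: C(16,9) = 11440.
M2* = U(6,13), bases: C(13,6) = 1716.
|B(M*)| = 11440 * 1716 = 19631040.

19631040


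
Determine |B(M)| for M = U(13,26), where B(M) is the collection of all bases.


Bases of U(13,26) are all 13-element subsets of the 26-element ground set.
Number of bases = C(26,13).
(26 choose 13) = 10400600.

10400600


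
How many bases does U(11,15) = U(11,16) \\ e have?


Deleting e from U(11,16) gives U(11,15) since n > r.
Bases of U(11,15) = C(15,11) = 15! / (11! * 4!) = 1365.

1365


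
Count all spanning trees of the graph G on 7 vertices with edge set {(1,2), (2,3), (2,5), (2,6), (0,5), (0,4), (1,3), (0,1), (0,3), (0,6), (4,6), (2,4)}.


By Kirchhoff's matrix tree theorem, the number of spanning trees equals
the determinant of any cofactor of the Laplacian matrix L.
G has 7 vertices and 12 edges.
Computing the (6 x 6) cofactor determinant gives 320.

320


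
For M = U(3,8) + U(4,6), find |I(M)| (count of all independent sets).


For a direct sum, |I(M1+M2)| = |I(M1)| * |I(M2)|.
|I(U(3,8))| = sum C(8,k) for k=0..3 = 93.
|I(U(4,6))| = sum C(6,k) for k=0..4 = 57.
Total = 93 * 57 = 5301.

5301


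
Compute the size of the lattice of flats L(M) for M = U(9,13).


Flats of U(9,13): every subset of size < 9 is a flat, plus E itself.
Count = (13 choose 0) + (13 choose 1) + (13 choose 2) + (13 choose 3) + (13 choose 4) + (13 choose 5) + (13 choose 6) + (13 choose 7) + (13 choose 8) + 1
     = 1 + 13 + 78 + 286 + 715 + 1287 + 1716 + 1716 + 1287 + 1
     = 7100.

7100


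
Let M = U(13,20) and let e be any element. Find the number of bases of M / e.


Contracting e from U(13,20) gives U(12,19).
Bases of U(12,19) = C(19,12) = 19! / (12! * 7!) = 50388.

50388


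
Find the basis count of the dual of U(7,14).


The dual of U(r,n) is U(n-r, n) = U(7,14).
Bases of U(7,14) are all (7)-element subsets.
|B(M*)| = (14 choose 7) = 3432.

3432


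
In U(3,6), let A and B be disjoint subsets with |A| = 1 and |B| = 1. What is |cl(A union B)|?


|A union B| = 1 + 1 = 2 (disjoint).
In U(3,6), cl(S) = S if |S| < 3, else cl(S) = E.
Since 2 < 3, cl(A union B) = A union B.
|cl(A union B)| = 2.

2


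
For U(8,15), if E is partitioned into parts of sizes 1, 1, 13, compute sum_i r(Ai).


r(Ai) = min(|Ai|, 8) for each part.
Sum = min(1,8) + min(1,8) + min(13,8)
    = 1 + 1 + 8
    = 10.

10


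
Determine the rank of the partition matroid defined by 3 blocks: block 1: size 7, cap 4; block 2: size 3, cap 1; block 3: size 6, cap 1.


Rank of a partition matroid = sum of min(|Si|, ci) for each block.
= min(7,4) + min(3,1) + min(6,1)
= 4 + 1 + 1
= 6.

6


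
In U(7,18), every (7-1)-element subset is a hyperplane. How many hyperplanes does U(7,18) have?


Hyperplanes of U(7,18) are flats of rank 6.
In a uniform matroid, these are exactly the (6)-element subsets.
Count = C(18,6) = 18! / (6! * 12!) = 18564.

18564


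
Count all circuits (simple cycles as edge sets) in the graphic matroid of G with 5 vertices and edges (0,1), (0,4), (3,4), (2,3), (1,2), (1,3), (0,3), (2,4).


A circuit in a graphic matroid = edge set of a simple cycle.
G has 5 vertices and 8 edges.
Enumerating all minimal edge subsets forming cycles...
Total circuits found: 13.

13


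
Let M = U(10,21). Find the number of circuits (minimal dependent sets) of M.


In U(10,21), circuits are the (11)-element subsets.
Any set of 11 elements is dependent, and removing any one element gives
an independent set of size 10, so it is a minimal dependent set.
Number of circuits = C(21,11) = 21! / (11! * 10!) = 352716.

352716


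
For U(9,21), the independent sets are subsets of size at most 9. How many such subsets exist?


Independent sets of U(9,21) are all subsets of size <= 9.
Count = C(21,0) + C(21,1) + C(21,2) + C(21,3) + C(21,4) + C(21,5) + C(21,6) + C(21,7) + C(21,8) + C(21,9)
     = 1 + 21 + 210 + 1330 + 5985 + 20349 + 54264 + 116280 + 203490 + 293930
     = 695860.

695860


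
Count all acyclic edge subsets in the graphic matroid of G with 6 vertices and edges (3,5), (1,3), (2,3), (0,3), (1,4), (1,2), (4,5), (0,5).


An independent set in a graphic matroid is an acyclic edge subset.
G has 6 vertices and 8 edges.
Enumerate all 2^8 = 256 subsets, checking for acyclicity.
Total independent sets = 180.

180


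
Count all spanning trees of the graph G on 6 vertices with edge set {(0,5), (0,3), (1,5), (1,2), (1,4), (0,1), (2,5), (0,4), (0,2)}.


By Kirchhoff's matrix tree theorem, the number of spanning trees equals
the determinant of any cofactor of the Laplacian matrix L.
G has 6 vertices and 9 edges.
Computing the (5 x 5) cofactor determinant gives 40.

40


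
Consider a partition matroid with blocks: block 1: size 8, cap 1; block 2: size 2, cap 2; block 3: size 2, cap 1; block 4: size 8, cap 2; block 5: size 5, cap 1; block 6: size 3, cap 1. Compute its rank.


Rank of a partition matroid = sum of min(|Si|, ci) for each block.
= min(8,1) + min(2,2) + min(2,1) + min(8,2) + min(5,1) + min(3,1)
= 1 + 2 + 1 + 2 + 1 + 1
= 8.

8


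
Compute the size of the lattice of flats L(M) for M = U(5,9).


Flats of U(5,9): every subset of size < 5 is a flat, plus E itself.
Count = (9 choose 0) + (9 choose 1) + (9 choose 2) + (9 choose 3) + (9 choose 4) + 1
     = 1 + 9 + 36 + 84 + 126 + 1
     = 257.

257


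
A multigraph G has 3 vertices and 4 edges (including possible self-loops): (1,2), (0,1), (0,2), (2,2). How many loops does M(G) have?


In a graphic matroid, a loop is a self-loop edge (u,u) with rank 0.
Examining all 4 edges for self-loops...
Self-loops found: (2,2)
Number of loops = 1.

1


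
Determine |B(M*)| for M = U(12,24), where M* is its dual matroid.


The dual of U(r,n) is U(n-r, n) = U(12,24).
Bases of U(12,24) are all (12)-element subsets.
|B(M*)| = C(24,12) = 24! / (12! * 12!) = 2704156.

2704156


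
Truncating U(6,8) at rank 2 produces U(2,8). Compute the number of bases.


Truncating U(6,8) to rank 2 gives U(2,8).
Bases of U(2,8) are all 2-element subsets of 8 elements.
Number of bases = C(8,2) = 8! / (2! * 6!) = 28.

28


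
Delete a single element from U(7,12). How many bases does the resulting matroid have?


Deleting e from U(7,12) gives U(7,11) since n > r.
Bases of U(7,11) = C(11,7) = 11! / (7! * 4!) = 330.

330
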